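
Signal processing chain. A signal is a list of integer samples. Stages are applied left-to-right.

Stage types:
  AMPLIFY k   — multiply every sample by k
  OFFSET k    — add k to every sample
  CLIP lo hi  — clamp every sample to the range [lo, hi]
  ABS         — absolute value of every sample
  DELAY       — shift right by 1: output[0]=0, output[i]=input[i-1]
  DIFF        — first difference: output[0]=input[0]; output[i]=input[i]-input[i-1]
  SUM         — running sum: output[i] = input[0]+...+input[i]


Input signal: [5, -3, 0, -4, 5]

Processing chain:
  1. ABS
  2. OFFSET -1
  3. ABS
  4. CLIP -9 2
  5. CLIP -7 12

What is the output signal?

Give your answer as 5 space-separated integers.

Input: [5, -3, 0, -4, 5]
Stage 1 (ABS): |5|=5, |-3|=3, |0|=0, |-4|=4, |5|=5 -> [5, 3, 0, 4, 5]
Stage 2 (OFFSET -1): 5+-1=4, 3+-1=2, 0+-1=-1, 4+-1=3, 5+-1=4 -> [4, 2, -1, 3, 4]
Stage 3 (ABS): |4|=4, |2|=2, |-1|=1, |3|=3, |4|=4 -> [4, 2, 1, 3, 4]
Stage 4 (CLIP -9 2): clip(4,-9,2)=2, clip(2,-9,2)=2, clip(1,-9,2)=1, clip(3,-9,2)=2, clip(4,-9,2)=2 -> [2, 2, 1, 2, 2]
Stage 5 (CLIP -7 12): clip(2,-7,12)=2, clip(2,-7,12)=2, clip(1,-7,12)=1, clip(2,-7,12)=2, clip(2,-7,12)=2 -> [2, 2, 1, 2, 2]

Answer: 2 2 1 2 2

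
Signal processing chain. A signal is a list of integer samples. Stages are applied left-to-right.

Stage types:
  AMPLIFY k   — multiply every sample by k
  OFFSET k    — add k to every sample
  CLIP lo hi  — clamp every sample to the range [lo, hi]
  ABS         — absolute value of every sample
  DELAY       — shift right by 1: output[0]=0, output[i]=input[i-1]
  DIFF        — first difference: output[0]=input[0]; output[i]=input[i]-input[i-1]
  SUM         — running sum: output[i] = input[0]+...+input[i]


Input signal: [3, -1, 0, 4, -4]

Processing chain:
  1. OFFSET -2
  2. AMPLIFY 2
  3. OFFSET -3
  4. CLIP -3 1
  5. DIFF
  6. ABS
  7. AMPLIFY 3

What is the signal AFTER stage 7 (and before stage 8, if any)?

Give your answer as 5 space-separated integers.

Answer: 3 6 0 12 12

Derivation:
Input: [3, -1, 0, 4, -4]
Stage 1 (OFFSET -2): 3+-2=1, -1+-2=-3, 0+-2=-2, 4+-2=2, -4+-2=-6 -> [1, -3, -2, 2, -6]
Stage 2 (AMPLIFY 2): 1*2=2, -3*2=-6, -2*2=-4, 2*2=4, -6*2=-12 -> [2, -6, -4, 4, -12]
Stage 3 (OFFSET -3): 2+-3=-1, -6+-3=-9, -4+-3=-7, 4+-3=1, -12+-3=-15 -> [-1, -9, -7, 1, -15]
Stage 4 (CLIP -3 1): clip(-1,-3,1)=-1, clip(-9,-3,1)=-3, clip(-7,-3,1)=-3, clip(1,-3,1)=1, clip(-15,-3,1)=-3 -> [-1, -3, -3, 1, -3]
Stage 5 (DIFF): s[0]=-1, -3--1=-2, -3--3=0, 1--3=4, -3-1=-4 -> [-1, -2, 0, 4, -4]
Stage 6 (ABS): |-1|=1, |-2|=2, |0|=0, |4|=4, |-4|=4 -> [1, 2, 0, 4, 4]
Stage 7 (AMPLIFY 3): 1*3=3, 2*3=6, 0*3=0, 4*3=12, 4*3=12 -> [3, 6, 0, 12, 12]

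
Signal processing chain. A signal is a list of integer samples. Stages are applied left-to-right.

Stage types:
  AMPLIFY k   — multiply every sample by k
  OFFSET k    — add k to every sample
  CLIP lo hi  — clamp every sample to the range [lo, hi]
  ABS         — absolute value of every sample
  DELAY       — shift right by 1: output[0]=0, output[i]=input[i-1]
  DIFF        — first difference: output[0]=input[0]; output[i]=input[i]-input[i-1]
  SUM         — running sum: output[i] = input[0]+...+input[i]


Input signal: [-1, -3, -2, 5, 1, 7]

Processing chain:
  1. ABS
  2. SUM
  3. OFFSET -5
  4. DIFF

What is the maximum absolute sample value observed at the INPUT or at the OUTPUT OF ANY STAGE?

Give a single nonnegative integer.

Input: [-1, -3, -2, 5, 1, 7] (max |s|=7)
Stage 1 (ABS): |-1|=1, |-3|=3, |-2|=2, |5|=5, |1|=1, |7|=7 -> [1, 3, 2, 5, 1, 7] (max |s|=7)
Stage 2 (SUM): sum[0..0]=1, sum[0..1]=4, sum[0..2]=6, sum[0..3]=11, sum[0..4]=12, sum[0..5]=19 -> [1, 4, 6, 11, 12, 19] (max |s|=19)
Stage 3 (OFFSET -5): 1+-5=-4, 4+-5=-1, 6+-5=1, 11+-5=6, 12+-5=7, 19+-5=14 -> [-4, -1, 1, 6, 7, 14] (max |s|=14)
Stage 4 (DIFF): s[0]=-4, -1--4=3, 1--1=2, 6-1=5, 7-6=1, 14-7=7 -> [-4, 3, 2, 5, 1, 7] (max |s|=7)
Overall max amplitude: 19

Answer: 19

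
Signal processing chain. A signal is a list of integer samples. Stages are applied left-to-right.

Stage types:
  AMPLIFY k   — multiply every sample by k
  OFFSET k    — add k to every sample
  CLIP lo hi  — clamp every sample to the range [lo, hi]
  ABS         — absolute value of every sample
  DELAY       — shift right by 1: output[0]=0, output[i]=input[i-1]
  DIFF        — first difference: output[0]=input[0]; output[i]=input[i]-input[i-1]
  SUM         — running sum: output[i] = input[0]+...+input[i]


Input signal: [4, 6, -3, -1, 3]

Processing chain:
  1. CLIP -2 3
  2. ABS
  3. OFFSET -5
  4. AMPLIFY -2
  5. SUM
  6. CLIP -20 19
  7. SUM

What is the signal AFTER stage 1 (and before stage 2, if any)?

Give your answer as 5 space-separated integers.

Input: [4, 6, -3, -1, 3]
Stage 1 (CLIP -2 3): clip(4,-2,3)=3, clip(6,-2,3)=3, clip(-3,-2,3)=-2, clip(-1,-2,3)=-1, clip(3,-2,3)=3 -> [3, 3, -2, -1, 3]

Answer: 3 3 -2 -1 3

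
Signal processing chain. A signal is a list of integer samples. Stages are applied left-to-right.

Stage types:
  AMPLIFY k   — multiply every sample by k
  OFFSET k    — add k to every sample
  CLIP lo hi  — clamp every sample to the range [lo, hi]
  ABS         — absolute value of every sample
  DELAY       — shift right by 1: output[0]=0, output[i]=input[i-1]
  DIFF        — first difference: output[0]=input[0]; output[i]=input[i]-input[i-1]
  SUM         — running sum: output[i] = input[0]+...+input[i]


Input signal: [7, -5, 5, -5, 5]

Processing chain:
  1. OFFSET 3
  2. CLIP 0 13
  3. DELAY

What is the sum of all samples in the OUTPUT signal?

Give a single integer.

Input: [7, -5, 5, -5, 5]
Stage 1 (OFFSET 3): 7+3=10, -5+3=-2, 5+3=8, -5+3=-2, 5+3=8 -> [10, -2, 8, -2, 8]
Stage 2 (CLIP 0 13): clip(10,0,13)=10, clip(-2,0,13)=0, clip(8,0,13)=8, clip(-2,0,13)=0, clip(8,0,13)=8 -> [10, 0, 8, 0, 8]
Stage 3 (DELAY): [0, 10, 0, 8, 0] = [0, 10, 0, 8, 0] -> [0, 10, 0, 8, 0]
Output sum: 18

Answer: 18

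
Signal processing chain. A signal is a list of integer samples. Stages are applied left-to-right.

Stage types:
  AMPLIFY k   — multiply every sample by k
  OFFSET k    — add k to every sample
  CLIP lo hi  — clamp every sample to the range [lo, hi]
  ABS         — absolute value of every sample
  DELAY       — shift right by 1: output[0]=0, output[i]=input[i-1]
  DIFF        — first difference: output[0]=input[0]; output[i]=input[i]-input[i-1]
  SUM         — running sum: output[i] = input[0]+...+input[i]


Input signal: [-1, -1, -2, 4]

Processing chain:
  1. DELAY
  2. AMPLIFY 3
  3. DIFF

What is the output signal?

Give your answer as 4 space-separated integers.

Answer: 0 -3 0 -3

Derivation:
Input: [-1, -1, -2, 4]
Stage 1 (DELAY): [0, -1, -1, -2] = [0, -1, -1, -2] -> [0, -1, -1, -2]
Stage 2 (AMPLIFY 3): 0*3=0, -1*3=-3, -1*3=-3, -2*3=-6 -> [0, -3, -3, -6]
Stage 3 (DIFF): s[0]=0, -3-0=-3, -3--3=0, -6--3=-3 -> [0, -3, 0, -3]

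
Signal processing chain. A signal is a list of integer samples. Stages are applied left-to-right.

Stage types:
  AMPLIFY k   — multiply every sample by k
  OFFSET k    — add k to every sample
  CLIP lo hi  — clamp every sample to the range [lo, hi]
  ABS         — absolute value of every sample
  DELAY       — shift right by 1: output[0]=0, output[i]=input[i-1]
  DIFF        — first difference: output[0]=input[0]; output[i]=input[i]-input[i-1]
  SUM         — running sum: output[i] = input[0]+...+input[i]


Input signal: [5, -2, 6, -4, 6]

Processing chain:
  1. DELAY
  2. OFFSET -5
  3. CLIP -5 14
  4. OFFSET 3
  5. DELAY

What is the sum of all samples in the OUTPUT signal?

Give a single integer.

Answer: 3

Derivation:
Input: [5, -2, 6, -4, 6]
Stage 1 (DELAY): [0, 5, -2, 6, -4] = [0, 5, -2, 6, -4] -> [0, 5, -2, 6, -4]
Stage 2 (OFFSET -5): 0+-5=-5, 5+-5=0, -2+-5=-7, 6+-5=1, -4+-5=-9 -> [-5, 0, -7, 1, -9]
Stage 3 (CLIP -5 14): clip(-5,-5,14)=-5, clip(0,-5,14)=0, clip(-7,-5,14)=-5, clip(1,-5,14)=1, clip(-9,-5,14)=-5 -> [-5, 0, -5, 1, -5]
Stage 4 (OFFSET 3): -5+3=-2, 0+3=3, -5+3=-2, 1+3=4, -5+3=-2 -> [-2, 3, -2, 4, -2]
Stage 5 (DELAY): [0, -2, 3, -2, 4] = [0, -2, 3, -2, 4] -> [0, -2, 3, -2, 4]
Output sum: 3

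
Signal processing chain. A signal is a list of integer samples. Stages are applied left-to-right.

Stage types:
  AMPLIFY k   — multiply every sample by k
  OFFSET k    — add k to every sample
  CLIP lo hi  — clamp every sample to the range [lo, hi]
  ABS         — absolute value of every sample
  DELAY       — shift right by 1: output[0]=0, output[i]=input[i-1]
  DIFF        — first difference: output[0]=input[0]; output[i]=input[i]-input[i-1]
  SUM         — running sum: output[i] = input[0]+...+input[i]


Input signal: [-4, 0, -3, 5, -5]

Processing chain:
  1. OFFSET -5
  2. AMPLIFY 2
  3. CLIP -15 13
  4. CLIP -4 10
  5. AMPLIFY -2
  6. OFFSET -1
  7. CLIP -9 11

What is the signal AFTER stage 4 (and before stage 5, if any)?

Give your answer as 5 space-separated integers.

Input: [-4, 0, -3, 5, -5]
Stage 1 (OFFSET -5): -4+-5=-9, 0+-5=-5, -3+-5=-8, 5+-5=0, -5+-5=-10 -> [-9, -5, -8, 0, -10]
Stage 2 (AMPLIFY 2): -9*2=-18, -5*2=-10, -8*2=-16, 0*2=0, -10*2=-20 -> [-18, -10, -16, 0, -20]
Stage 3 (CLIP -15 13): clip(-18,-15,13)=-15, clip(-10,-15,13)=-10, clip(-16,-15,13)=-15, clip(0,-15,13)=0, clip(-20,-15,13)=-15 -> [-15, -10, -15, 0, -15]
Stage 4 (CLIP -4 10): clip(-15,-4,10)=-4, clip(-10,-4,10)=-4, clip(-15,-4,10)=-4, clip(0,-4,10)=0, clip(-15,-4,10)=-4 -> [-4, -4, -4, 0, -4]

Answer: -4 -4 -4 0 -4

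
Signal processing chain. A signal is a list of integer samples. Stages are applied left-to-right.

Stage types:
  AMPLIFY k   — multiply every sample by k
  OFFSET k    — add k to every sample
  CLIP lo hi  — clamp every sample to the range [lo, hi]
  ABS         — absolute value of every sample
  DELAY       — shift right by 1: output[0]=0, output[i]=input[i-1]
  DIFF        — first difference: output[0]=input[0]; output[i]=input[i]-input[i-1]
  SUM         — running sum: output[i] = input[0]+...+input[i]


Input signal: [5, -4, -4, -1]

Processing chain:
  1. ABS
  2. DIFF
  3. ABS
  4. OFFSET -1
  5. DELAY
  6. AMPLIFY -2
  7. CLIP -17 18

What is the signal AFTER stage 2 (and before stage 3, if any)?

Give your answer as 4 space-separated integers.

Answer: 5 -1 0 -3

Derivation:
Input: [5, -4, -4, -1]
Stage 1 (ABS): |5|=5, |-4|=4, |-4|=4, |-1|=1 -> [5, 4, 4, 1]
Stage 2 (DIFF): s[0]=5, 4-5=-1, 4-4=0, 1-4=-3 -> [5, -1, 0, -3]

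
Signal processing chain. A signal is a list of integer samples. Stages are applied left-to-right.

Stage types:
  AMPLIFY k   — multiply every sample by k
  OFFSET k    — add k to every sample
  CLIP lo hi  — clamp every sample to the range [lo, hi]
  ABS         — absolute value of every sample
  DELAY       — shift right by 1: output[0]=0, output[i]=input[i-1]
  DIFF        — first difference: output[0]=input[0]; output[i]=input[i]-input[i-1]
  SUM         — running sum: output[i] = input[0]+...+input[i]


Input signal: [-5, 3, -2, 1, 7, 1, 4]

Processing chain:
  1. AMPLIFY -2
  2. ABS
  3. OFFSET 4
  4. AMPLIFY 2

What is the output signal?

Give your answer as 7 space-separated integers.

Answer: 28 20 16 12 36 12 24

Derivation:
Input: [-5, 3, -2, 1, 7, 1, 4]
Stage 1 (AMPLIFY -2): -5*-2=10, 3*-2=-6, -2*-2=4, 1*-2=-2, 7*-2=-14, 1*-2=-2, 4*-2=-8 -> [10, -6, 4, -2, -14, -2, -8]
Stage 2 (ABS): |10|=10, |-6|=6, |4|=4, |-2|=2, |-14|=14, |-2|=2, |-8|=8 -> [10, 6, 4, 2, 14, 2, 8]
Stage 3 (OFFSET 4): 10+4=14, 6+4=10, 4+4=8, 2+4=6, 14+4=18, 2+4=6, 8+4=12 -> [14, 10, 8, 6, 18, 6, 12]
Stage 4 (AMPLIFY 2): 14*2=28, 10*2=20, 8*2=16, 6*2=12, 18*2=36, 6*2=12, 12*2=24 -> [28, 20, 16, 12, 36, 12, 24]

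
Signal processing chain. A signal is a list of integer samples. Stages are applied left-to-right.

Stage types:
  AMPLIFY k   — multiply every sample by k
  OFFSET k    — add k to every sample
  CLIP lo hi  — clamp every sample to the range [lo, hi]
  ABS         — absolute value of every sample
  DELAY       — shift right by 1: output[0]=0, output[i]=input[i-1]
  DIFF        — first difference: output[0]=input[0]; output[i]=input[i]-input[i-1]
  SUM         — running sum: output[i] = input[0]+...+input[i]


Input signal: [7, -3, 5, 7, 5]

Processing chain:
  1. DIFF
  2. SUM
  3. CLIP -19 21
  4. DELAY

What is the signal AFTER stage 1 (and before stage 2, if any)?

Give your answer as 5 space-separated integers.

Answer: 7 -10 8 2 -2

Derivation:
Input: [7, -3, 5, 7, 5]
Stage 1 (DIFF): s[0]=7, -3-7=-10, 5--3=8, 7-5=2, 5-7=-2 -> [7, -10, 8, 2, -2]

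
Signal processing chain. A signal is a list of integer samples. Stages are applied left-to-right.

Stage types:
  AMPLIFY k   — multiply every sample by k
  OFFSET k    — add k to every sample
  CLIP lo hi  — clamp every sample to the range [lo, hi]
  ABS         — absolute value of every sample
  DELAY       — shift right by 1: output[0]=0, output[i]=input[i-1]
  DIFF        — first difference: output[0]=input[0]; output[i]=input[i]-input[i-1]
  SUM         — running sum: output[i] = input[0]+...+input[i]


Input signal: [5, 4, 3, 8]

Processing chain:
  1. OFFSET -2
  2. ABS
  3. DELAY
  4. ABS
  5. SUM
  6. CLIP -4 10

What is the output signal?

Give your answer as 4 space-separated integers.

Input: [5, 4, 3, 8]
Stage 1 (OFFSET -2): 5+-2=3, 4+-2=2, 3+-2=1, 8+-2=6 -> [3, 2, 1, 6]
Stage 2 (ABS): |3|=3, |2|=2, |1|=1, |6|=6 -> [3, 2, 1, 6]
Stage 3 (DELAY): [0, 3, 2, 1] = [0, 3, 2, 1] -> [0, 3, 2, 1]
Stage 4 (ABS): |0|=0, |3|=3, |2|=2, |1|=1 -> [0, 3, 2, 1]
Stage 5 (SUM): sum[0..0]=0, sum[0..1]=3, sum[0..2]=5, sum[0..3]=6 -> [0, 3, 5, 6]
Stage 6 (CLIP -4 10): clip(0,-4,10)=0, clip(3,-4,10)=3, clip(5,-4,10)=5, clip(6,-4,10)=6 -> [0, 3, 5, 6]

Answer: 0 3 5 6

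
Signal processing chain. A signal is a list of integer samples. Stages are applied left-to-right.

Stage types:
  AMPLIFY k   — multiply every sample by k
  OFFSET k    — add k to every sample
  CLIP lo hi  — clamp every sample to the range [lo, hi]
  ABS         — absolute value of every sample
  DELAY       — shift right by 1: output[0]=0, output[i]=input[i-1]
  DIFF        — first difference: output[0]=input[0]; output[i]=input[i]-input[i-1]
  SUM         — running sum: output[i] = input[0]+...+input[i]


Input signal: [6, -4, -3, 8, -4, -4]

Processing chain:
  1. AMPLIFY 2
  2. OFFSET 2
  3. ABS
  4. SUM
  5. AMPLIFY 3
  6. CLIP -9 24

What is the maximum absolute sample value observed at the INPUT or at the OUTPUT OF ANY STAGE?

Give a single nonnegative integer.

Answer: 162

Derivation:
Input: [6, -4, -3, 8, -4, -4] (max |s|=8)
Stage 1 (AMPLIFY 2): 6*2=12, -4*2=-8, -3*2=-6, 8*2=16, -4*2=-8, -4*2=-8 -> [12, -8, -6, 16, -8, -8] (max |s|=16)
Stage 2 (OFFSET 2): 12+2=14, -8+2=-6, -6+2=-4, 16+2=18, -8+2=-6, -8+2=-6 -> [14, -6, -4, 18, -6, -6] (max |s|=18)
Stage 3 (ABS): |14|=14, |-6|=6, |-4|=4, |18|=18, |-6|=6, |-6|=6 -> [14, 6, 4, 18, 6, 6] (max |s|=18)
Stage 4 (SUM): sum[0..0]=14, sum[0..1]=20, sum[0..2]=24, sum[0..3]=42, sum[0..4]=48, sum[0..5]=54 -> [14, 20, 24, 42, 48, 54] (max |s|=54)
Stage 5 (AMPLIFY 3): 14*3=42, 20*3=60, 24*3=72, 42*3=126, 48*3=144, 54*3=162 -> [42, 60, 72, 126, 144, 162] (max |s|=162)
Stage 6 (CLIP -9 24): clip(42,-9,24)=24, clip(60,-9,24)=24, clip(72,-9,24)=24, clip(126,-9,24)=24, clip(144,-9,24)=24, clip(162,-9,24)=24 -> [24, 24, 24, 24, 24, 24] (max |s|=24)
Overall max amplitude: 162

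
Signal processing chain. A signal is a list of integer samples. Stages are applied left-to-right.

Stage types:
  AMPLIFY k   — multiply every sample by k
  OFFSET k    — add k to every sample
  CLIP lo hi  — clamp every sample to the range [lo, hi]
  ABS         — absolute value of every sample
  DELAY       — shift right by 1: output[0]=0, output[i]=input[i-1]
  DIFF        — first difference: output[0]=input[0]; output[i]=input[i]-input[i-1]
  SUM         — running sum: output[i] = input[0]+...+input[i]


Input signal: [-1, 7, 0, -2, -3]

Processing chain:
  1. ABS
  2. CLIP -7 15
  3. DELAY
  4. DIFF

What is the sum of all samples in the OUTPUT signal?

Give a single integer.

Input: [-1, 7, 0, -2, -3]
Stage 1 (ABS): |-1|=1, |7|=7, |0|=0, |-2|=2, |-3|=3 -> [1, 7, 0, 2, 3]
Stage 2 (CLIP -7 15): clip(1,-7,15)=1, clip(7,-7,15)=7, clip(0,-7,15)=0, clip(2,-7,15)=2, clip(3,-7,15)=3 -> [1, 7, 0, 2, 3]
Stage 3 (DELAY): [0, 1, 7, 0, 2] = [0, 1, 7, 0, 2] -> [0, 1, 7, 0, 2]
Stage 4 (DIFF): s[0]=0, 1-0=1, 7-1=6, 0-7=-7, 2-0=2 -> [0, 1, 6, -7, 2]
Output sum: 2

Answer: 2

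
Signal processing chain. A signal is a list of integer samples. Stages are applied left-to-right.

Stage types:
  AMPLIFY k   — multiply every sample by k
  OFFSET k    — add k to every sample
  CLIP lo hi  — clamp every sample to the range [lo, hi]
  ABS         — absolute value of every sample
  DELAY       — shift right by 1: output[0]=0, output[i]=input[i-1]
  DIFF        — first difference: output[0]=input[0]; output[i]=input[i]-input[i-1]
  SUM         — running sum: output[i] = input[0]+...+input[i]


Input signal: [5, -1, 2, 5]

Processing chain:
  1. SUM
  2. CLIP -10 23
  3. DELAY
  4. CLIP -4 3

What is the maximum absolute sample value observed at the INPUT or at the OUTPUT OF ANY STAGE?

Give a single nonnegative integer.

Answer: 11

Derivation:
Input: [5, -1, 2, 5] (max |s|=5)
Stage 1 (SUM): sum[0..0]=5, sum[0..1]=4, sum[0..2]=6, sum[0..3]=11 -> [5, 4, 6, 11] (max |s|=11)
Stage 2 (CLIP -10 23): clip(5,-10,23)=5, clip(4,-10,23)=4, clip(6,-10,23)=6, clip(11,-10,23)=11 -> [5, 4, 6, 11] (max |s|=11)
Stage 3 (DELAY): [0, 5, 4, 6] = [0, 5, 4, 6] -> [0, 5, 4, 6] (max |s|=6)
Stage 4 (CLIP -4 3): clip(0,-4,3)=0, clip(5,-4,3)=3, clip(4,-4,3)=3, clip(6,-4,3)=3 -> [0, 3, 3, 3] (max |s|=3)
Overall max amplitude: 11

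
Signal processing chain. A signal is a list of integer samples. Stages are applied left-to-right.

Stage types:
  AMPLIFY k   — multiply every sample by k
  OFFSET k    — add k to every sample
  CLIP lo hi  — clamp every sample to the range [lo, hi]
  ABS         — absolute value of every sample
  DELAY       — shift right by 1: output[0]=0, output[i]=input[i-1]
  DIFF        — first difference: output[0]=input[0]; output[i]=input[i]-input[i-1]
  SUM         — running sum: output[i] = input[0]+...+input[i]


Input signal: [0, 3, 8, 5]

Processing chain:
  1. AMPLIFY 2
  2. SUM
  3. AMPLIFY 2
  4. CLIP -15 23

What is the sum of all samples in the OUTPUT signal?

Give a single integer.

Input: [0, 3, 8, 5]
Stage 1 (AMPLIFY 2): 0*2=0, 3*2=6, 8*2=16, 5*2=10 -> [0, 6, 16, 10]
Stage 2 (SUM): sum[0..0]=0, sum[0..1]=6, sum[0..2]=22, sum[0..3]=32 -> [0, 6, 22, 32]
Stage 3 (AMPLIFY 2): 0*2=0, 6*2=12, 22*2=44, 32*2=64 -> [0, 12, 44, 64]
Stage 4 (CLIP -15 23): clip(0,-15,23)=0, clip(12,-15,23)=12, clip(44,-15,23)=23, clip(64,-15,23)=23 -> [0, 12, 23, 23]
Output sum: 58

Answer: 58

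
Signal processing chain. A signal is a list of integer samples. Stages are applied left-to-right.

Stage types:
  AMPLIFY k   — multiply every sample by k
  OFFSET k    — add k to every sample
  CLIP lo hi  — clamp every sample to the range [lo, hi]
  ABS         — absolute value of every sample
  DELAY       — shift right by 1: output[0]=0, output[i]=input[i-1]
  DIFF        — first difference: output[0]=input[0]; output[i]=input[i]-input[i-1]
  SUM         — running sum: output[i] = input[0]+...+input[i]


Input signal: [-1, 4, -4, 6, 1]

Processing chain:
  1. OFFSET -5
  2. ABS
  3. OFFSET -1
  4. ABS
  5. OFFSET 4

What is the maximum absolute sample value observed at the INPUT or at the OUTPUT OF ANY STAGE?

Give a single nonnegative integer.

Answer: 12

Derivation:
Input: [-1, 4, -4, 6, 1] (max |s|=6)
Stage 1 (OFFSET -5): -1+-5=-6, 4+-5=-1, -4+-5=-9, 6+-5=1, 1+-5=-4 -> [-6, -1, -9, 1, -4] (max |s|=9)
Stage 2 (ABS): |-6|=6, |-1|=1, |-9|=9, |1|=1, |-4|=4 -> [6, 1, 9, 1, 4] (max |s|=9)
Stage 3 (OFFSET -1): 6+-1=5, 1+-1=0, 9+-1=8, 1+-1=0, 4+-1=3 -> [5, 0, 8, 0, 3] (max |s|=8)
Stage 4 (ABS): |5|=5, |0|=0, |8|=8, |0|=0, |3|=3 -> [5, 0, 8, 0, 3] (max |s|=8)
Stage 5 (OFFSET 4): 5+4=9, 0+4=4, 8+4=12, 0+4=4, 3+4=7 -> [9, 4, 12, 4, 7] (max |s|=12)
Overall max amplitude: 12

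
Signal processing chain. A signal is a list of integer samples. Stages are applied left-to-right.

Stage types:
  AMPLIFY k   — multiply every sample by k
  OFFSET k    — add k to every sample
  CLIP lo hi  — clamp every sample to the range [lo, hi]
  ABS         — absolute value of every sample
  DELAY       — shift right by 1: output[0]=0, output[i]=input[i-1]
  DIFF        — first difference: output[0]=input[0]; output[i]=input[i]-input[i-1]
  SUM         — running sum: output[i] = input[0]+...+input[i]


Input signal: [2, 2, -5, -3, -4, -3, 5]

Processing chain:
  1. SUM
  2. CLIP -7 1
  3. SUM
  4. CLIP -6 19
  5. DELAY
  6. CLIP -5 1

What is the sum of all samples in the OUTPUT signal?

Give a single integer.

Input: [2, 2, -5, -3, -4, -3, 5]
Stage 1 (SUM): sum[0..0]=2, sum[0..1]=4, sum[0..2]=-1, sum[0..3]=-4, sum[0..4]=-8, sum[0..5]=-11, sum[0..6]=-6 -> [2, 4, -1, -4, -8, -11, -6]
Stage 2 (CLIP -7 1): clip(2,-7,1)=1, clip(4,-7,1)=1, clip(-1,-7,1)=-1, clip(-4,-7,1)=-4, clip(-8,-7,1)=-7, clip(-11,-7,1)=-7, clip(-6,-7,1)=-6 -> [1, 1, -1, -4, -7, -7, -6]
Stage 3 (SUM): sum[0..0]=1, sum[0..1]=2, sum[0..2]=1, sum[0..3]=-3, sum[0..4]=-10, sum[0..5]=-17, sum[0..6]=-23 -> [1, 2, 1, -3, -10, -17, -23]
Stage 4 (CLIP -6 19): clip(1,-6,19)=1, clip(2,-6,19)=2, clip(1,-6,19)=1, clip(-3,-6,19)=-3, clip(-10,-6,19)=-6, clip(-17,-6,19)=-6, clip(-23,-6,19)=-6 -> [1, 2, 1, -3, -6, -6, -6]
Stage 5 (DELAY): [0, 1, 2, 1, -3, -6, -6] = [0, 1, 2, 1, -3, -6, -6] -> [0, 1, 2, 1, -3, -6, -6]
Stage 6 (CLIP -5 1): clip(0,-5,1)=0, clip(1,-5,1)=1, clip(2,-5,1)=1, clip(1,-5,1)=1, clip(-3,-5,1)=-3, clip(-6,-5,1)=-5, clip(-6,-5,1)=-5 -> [0, 1, 1, 1, -3, -5, -5]
Output sum: -10

Answer: -10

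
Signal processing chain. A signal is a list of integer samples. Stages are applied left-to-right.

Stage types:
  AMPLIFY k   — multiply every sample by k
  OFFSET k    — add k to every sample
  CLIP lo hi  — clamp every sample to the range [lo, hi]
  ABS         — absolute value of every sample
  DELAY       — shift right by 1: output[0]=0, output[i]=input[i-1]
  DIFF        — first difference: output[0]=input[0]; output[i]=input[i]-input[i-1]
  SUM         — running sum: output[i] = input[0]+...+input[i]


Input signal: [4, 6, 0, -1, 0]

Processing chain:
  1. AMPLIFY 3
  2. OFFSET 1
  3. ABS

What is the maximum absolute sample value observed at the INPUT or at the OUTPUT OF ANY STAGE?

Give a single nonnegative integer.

Input: [4, 6, 0, -1, 0] (max |s|=6)
Stage 1 (AMPLIFY 3): 4*3=12, 6*3=18, 0*3=0, -1*3=-3, 0*3=0 -> [12, 18, 0, -3, 0] (max |s|=18)
Stage 2 (OFFSET 1): 12+1=13, 18+1=19, 0+1=1, -3+1=-2, 0+1=1 -> [13, 19, 1, -2, 1] (max |s|=19)
Stage 3 (ABS): |13|=13, |19|=19, |1|=1, |-2|=2, |1|=1 -> [13, 19, 1, 2, 1] (max |s|=19)
Overall max amplitude: 19

Answer: 19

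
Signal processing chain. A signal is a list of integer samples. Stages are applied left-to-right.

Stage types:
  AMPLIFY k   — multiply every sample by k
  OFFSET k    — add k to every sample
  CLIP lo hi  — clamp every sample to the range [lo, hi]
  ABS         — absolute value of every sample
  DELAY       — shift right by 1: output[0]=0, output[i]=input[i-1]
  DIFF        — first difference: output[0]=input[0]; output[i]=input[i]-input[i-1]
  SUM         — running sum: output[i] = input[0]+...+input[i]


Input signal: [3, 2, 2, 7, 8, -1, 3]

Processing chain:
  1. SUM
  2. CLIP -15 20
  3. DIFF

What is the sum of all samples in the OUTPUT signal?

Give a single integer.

Answer: 20

Derivation:
Input: [3, 2, 2, 7, 8, -1, 3]
Stage 1 (SUM): sum[0..0]=3, sum[0..1]=5, sum[0..2]=7, sum[0..3]=14, sum[0..4]=22, sum[0..5]=21, sum[0..6]=24 -> [3, 5, 7, 14, 22, 21, 24]
Stage 2 (CLIP -15 20): clip(3,-15,20)=3, clip(5,-15,20)=5, clip(7,-15,20)=7, clip(14,-15,20)=14, clip(22,-15,20)=20, clip(21,-15,20)=20, clip(24,-15,20)=20 -> [3, 5, 7, 14, 20, 20, 20]
Stage 3 (DIFF): s[0]=3, 5-3=2, 7-5=2, 14-7=7, 20-14=6, 20-20=0, 20-20=0 -> [3, 2, 2, 7, 6, 0, 0]
Output sum: 20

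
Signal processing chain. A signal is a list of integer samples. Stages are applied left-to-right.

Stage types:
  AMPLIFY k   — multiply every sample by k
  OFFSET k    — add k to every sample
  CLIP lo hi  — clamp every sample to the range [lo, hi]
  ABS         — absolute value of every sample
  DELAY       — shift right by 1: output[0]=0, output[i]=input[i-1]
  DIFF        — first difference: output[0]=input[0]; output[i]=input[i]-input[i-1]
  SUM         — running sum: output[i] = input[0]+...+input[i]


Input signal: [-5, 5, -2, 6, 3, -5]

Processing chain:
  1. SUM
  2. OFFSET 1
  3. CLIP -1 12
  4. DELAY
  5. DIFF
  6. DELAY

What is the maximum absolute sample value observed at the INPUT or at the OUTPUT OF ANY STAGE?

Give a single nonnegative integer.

Input: [-5, 5, -2, 6, 3, -5] (max |s|=6)
Stage 1 (SUM): sum[0..0]=-5, sum[0..1]=0, sum[0..2]=-2, sum[0..3]=4, sum[0..4]=7, sum[0..5]=2 -> [-5, 0, -2, 4, 7, 2] (max |s|=7)
Stage 2 (OFFSET 1): -5+1=-4, 0+1=1, -2+1=-1, 4+1=5, 7+1=8, 2+1=3 -> [-4, 1, -1, 5, 8, 3] (max |s|=8)
Stage 3 (CLIP -1 12): clip(-4,-1,12)=-1, clip(1,-1,12)=1, clip(-1,-1,12)=-1, clip(5,-1,12)=5, clip(8,-1,12)=8, clip(3,-1,12)=3 -> [-1, 1, -1, 5, 8, 3] (max |s|=8)
Stage 4 (DELAY): [0, -1, 1, -1, 5, 8] = [0, -1, 1, -1, 5, 8] -> [0, -1, 1, -1, 5, 8] (max |s|=8)
Stage 5 (DIFF): s[0]=0, -1-0=-1, 1--1=2, -1-1=-2, 5--1=6, 8-5=3 -> [0, -1, 2, -2, 6, 3] (max |s|=6)
Stage 6 (DELAY): [0, 0, -1, 2, -2, 6] = [0, 0, -1, 2, -2, 6] -> [0, 0, -1, 2, -2, 6] (max |s|=6)
Overall max amplitude: 8

Answer: 8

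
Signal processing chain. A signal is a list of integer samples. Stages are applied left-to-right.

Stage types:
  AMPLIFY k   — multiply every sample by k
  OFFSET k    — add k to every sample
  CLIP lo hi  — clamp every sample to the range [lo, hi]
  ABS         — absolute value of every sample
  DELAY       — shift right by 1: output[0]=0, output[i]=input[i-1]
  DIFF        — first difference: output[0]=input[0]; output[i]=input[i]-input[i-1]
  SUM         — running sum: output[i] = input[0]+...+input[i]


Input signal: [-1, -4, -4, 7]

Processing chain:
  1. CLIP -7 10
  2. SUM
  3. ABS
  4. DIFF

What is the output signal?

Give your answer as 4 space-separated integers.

Answer: 1 4 4 -7

Derivation:
Input: [-1, -4, -4, 7]
Stage 1 (CLIP -7 10): clip(-1,-7,10)=-1, clip(-4,-7,10)=-4, clip(-4,-7,10)=-4, clip(7,-7,10)=7 -> [-1, -4, -4, 7]
Stage 2 (SUM): sum[0..0]=-1, sum[0..1]=-5, sum[0..2]=-9, sum[0..3]=-2 -> [-1, -5, -9, -2]
Stage 3 (ABS): |-1|=1, |-5|=5, |-9|=9, |-2|=2 -> [1, 5, 9, 2]
Stage 4 (DIFF): s[0]=1, 5-1=4, 9-5=4, 2-9=-7 -> [1, 4, 4, -7]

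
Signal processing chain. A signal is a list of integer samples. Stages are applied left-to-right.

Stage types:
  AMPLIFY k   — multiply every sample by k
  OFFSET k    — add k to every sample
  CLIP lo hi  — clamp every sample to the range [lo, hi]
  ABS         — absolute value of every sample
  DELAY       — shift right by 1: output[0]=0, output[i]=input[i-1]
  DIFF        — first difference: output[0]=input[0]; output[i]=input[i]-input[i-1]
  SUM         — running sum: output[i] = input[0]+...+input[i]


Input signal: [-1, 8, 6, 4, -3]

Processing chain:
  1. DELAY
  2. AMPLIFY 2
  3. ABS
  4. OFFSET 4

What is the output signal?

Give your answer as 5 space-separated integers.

Answer: 4 6 20 16 12

Derivation:
Input: [-1, 8, 6, 4, -3]
Stage 1 (DELAY): [0, -1, 8, 6, 4] = [0, -1, 8, 6, 4] -> [0, -1, 8, 6, 4]
Stage 2 (AMPLIFY 2): 0*2=0, -1*2=-2, 8*2=16, 6*2=12, 4*2=8 -> [0, -2, 16, 12, 8]
Stage 3 (ABS): |0|=0, |-2|=2, |16|=16, |12|=12, |8|=8 -> [0, 2, 16, 12, 8]
Stage 4 (OFFSET 4): 0+4=4, 2+4=6, 16+4=20, 12+4=16, 8+4=12 -> [4, 6, 20, 16, 12]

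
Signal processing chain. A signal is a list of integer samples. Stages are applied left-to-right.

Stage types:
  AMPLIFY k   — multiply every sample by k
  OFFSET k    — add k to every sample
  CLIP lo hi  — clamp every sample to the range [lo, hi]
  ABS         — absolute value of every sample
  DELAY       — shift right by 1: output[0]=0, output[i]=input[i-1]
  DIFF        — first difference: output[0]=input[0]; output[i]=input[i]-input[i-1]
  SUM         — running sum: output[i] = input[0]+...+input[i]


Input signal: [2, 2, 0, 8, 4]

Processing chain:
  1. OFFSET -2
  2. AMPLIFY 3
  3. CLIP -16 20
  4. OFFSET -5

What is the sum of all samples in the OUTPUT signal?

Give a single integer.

Input: [2, 2, 0, 8, 4]
Stage 1 (OFFSET -2): 2+-2=0, 2+-2=0, 0+-2=-2, 8+-2=6, 4+-2=2 -> [0, 0, -2, 6, 2]
Stage 2 (AMPLIFY 3): 0*3=0, 0*3=0, -2*3=-6, 6*3=18, 2*3=6 -> [0, 0, -6, 18, 6]
Stage 3 (CLIP -16 20): clip(0,-16,20)=0, clip(0,-16,20)=0, clip(-6,-16,20)=-6, clip(18,-16,20)=18, clip(6,-16,20)=6 -> [0, 0, -6, 18, 6]
Stage 4 (OFFSET -5): 0+-5=-5, 0+-5=-5, -6+-5=-11, 18+-5=13, 6+-5=1 -> [-5, -5, -11, 13, 1]
Output sum: -7

Answer: -7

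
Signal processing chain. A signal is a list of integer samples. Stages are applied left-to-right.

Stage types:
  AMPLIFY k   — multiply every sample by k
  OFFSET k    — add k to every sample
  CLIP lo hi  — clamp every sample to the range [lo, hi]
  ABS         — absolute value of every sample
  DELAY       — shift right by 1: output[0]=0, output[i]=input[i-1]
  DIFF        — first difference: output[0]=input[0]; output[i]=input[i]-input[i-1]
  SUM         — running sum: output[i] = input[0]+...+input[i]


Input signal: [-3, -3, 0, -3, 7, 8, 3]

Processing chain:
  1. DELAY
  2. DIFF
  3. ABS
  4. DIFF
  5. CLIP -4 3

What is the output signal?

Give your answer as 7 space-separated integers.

Answer: 0 3 -3 3 0 3 -4

Derivation:
Input: [-3, -3, 0, -3, 7, 8, 3]
Stage 1 (DELAY): [0, -3, -3, 0, -3, 7, 8] = [0, -3, -3, 0, -3, 7, 8] -> [0, -3, -3, 0, -3, 7, 8]
Stage 2 (DIFF): s[0]=0, -3-0=-3, -3--3=0, 0--3=3, -3-0=-3, 7--3=10, 8-7=1 -> [0, -3, 0, 3, -3, 10, 1]
Stage 3 (ABS): |0|=0, |-3|=3, |0|=0, |3|=3, |-3|=3, |10|=10, |1|=1 -> [0, 3, 0, 3, 3, 10, 1]
Stage 4 (DIFF): s[0]=0, 3-0=3, 0-3=-3, 3-0=3, 3-3=0, 10-3=7, 1-10=-9 -> [0, 3, -3, 3, 0, 7, -9]
Stage 5 (CLIP -4 3): clip(0,-4,3)=0, clip(3,-4,3)=3, clip(-3,-4,3)=-3, clip(3,-4,3)=3, clip(0,-4,3)=0, clip(7,-4,3)=3, clip(-9,-4,3)=-4 -> [0, 3, -3, 3, 0, 3, -4]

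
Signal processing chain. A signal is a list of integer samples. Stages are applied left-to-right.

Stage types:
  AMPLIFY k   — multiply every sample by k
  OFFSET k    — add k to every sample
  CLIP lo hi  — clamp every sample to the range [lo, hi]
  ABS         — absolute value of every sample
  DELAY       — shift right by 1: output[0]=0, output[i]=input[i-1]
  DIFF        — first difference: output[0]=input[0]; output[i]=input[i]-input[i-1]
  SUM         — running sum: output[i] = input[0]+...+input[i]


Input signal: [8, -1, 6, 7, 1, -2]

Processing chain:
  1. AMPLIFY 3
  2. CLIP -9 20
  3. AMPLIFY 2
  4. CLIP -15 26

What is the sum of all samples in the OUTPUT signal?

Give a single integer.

Input: [8, -1, 6, 7, 1, -2]
Stage 1 (AMPLIFY 3): 8*3=24, -1*3=-3, 6*3=18, 7*3=21, 1*3=3, -2*3=-6 -> [24, -3, 18, 21, 3, -6]
Stage 2 (CLIP -9 20): clip(24,-9,20)=20, clip(-3,-9,20)=-3, clip(18,-9,20)=18, clip(21,-9,20)=20, clip(3,-9,20)=3, clip(-6,-9,20)=-6 -> [20, -3, 18, 20, 3, -6]
Stage 3 (AMPLIFY 2): 20*2=40, -3*2=-6, 18*2=36, 20*2=40, 3*2=6, -6*2=-12 -> [40, -6, 36, 40, 6, -12]
Stage 4 (CLIP -15 26): clip(40,-15,26)=26, clip(-6,-15,26)=-6, clip(36,-15,26)=26, clip(40,-15,26)=26, clip(6,-15,26)=6, clip(-12,-15,26)=-12 -> [26, -6, 26, 26, 6, -12]
Output sum: 66

Answer: 66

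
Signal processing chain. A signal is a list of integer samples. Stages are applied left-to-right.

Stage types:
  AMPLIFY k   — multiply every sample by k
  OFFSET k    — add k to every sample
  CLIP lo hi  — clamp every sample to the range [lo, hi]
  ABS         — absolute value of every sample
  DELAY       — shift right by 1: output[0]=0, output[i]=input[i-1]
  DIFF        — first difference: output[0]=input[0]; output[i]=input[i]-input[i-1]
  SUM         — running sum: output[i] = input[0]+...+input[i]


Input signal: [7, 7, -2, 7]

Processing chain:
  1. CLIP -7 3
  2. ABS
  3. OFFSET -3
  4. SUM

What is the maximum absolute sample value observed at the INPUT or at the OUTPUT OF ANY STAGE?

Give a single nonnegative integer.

Input: [7, 7, -2, 7] (max |s|=7)
Stage 1 (CLIP -7 3): clip(7,-7,3)=3, clip(7,-7,3)=3, clip(-2,-7,3)=-2, clip(7,-7,3)=3 -> [3, 3, -2, 3] (max |s|=3)
Stage 2 (ABS): |3|=3, |3|=3, |-2|=2, |3|=3 -> [3, 3, 2, 3] (max |s|=3)
Stage 3 (OFFSET -3): 3+-3=0, 3+-3=0, 2+-3=-1, 3+-3=0 -> [0, 0, -1, 0] (max |s|=1)
Stage 4 (SUM): sum[0..0]=0, sum[0..1]=0, sum[0..2]=-1, sum[0..3]=-1 -> [0, 0, -1, -1] (max |s|=1)
Overall max amplitude: 7

Answer: 7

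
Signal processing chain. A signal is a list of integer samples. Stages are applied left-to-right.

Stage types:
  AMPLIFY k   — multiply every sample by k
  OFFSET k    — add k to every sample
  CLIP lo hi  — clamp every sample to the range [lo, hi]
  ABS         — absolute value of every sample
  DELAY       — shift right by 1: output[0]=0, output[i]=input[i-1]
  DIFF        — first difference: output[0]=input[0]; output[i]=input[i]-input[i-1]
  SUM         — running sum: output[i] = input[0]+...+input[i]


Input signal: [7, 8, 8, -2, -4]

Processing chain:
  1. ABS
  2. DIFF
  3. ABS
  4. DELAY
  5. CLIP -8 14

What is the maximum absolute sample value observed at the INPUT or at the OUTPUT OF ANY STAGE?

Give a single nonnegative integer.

Answer: 8

Derivation:
Input: [7, 8, 8, -2, -4] (max |s|=8)
Stage 1 (ABS): |7|=7, |8|=8, |8|=8, |-2|=2, |-4|=4 -> [7, 8, 8, 2, 4] (max |s|=8)
Stage 2 (DIFF): s[0]=7, 8-7=1, 8-8=0, 2-8=-6, 4-2=2 -> [7, 1, 0, -6, 2] (max |s|=7)
Stage 3 (ABS): |7|=7, |1|=1, |0|=0, |-6|=6, |2|=2 -> [7, 1, 0, 6, 2] (max |s|=7)
Stage 4 (DELAY): [0, 7, 1, 0, 6] = [0, 7, 1, 0, 6] -> [0, 7, 1, 0, 6] (max |s|=7)
Stage 5 (CLIP -8 14): clip(0,-8,14)=0, clip(7,-8,14)=7, clip(1,-8,14)=1, clip(0,-8,14)=0, clip(6,-8,14)=6 -> [0, 7, 1, 0, 6] (max |s|=7)
Overall max amplitude: 8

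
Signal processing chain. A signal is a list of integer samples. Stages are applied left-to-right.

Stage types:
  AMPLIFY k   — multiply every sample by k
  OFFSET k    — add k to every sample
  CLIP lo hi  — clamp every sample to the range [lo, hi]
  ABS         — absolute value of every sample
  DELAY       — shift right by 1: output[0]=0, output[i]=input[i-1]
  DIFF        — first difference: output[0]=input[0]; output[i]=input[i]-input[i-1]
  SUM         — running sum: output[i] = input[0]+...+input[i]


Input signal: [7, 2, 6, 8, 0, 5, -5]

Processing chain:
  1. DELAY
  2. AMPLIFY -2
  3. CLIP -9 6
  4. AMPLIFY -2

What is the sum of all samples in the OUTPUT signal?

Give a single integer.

Answer: 80

Derivation:
Input: [7, 2, 6, 8, 0, 5, -5]
Stage 1 (DELAY): [0, 7, 2, 6, 8, 0, 5] = [0, 7, 2, 6, 8, 0, 5] -> [0, 7, 2, 6, 8, 0, 5]
Stage 2 (AMPLIFY -2): 0*-2=0, 7*-2=-14, 2*-2=-4, 6*-2=-12, 8*-2=-16, 0*-2=0, 5*-2=-10 -> [0, -14, -4, -12, -16, 0, -10]
Stage 3 (CLIP -9 6): clip(0,-9,6)=0, clip(-14,-9,6)=-9, clip(-4,-9,6)=-4, clip(-12,-9,6)=-9, clip(-16,-9,6)=-9, clip(0,-9,6)=0, clip(-10,-9,6)=-9 -> [0, -9, -4, -9, -9, 0, -9]
Stage 4 (AMPLIFY -2): 0*-2=0, -9*-2=18, -4*-2=8, -9*-2=18, -9*-2=18, 0*-2=0, -9*-2=18 -> [0, 18, 8, 18, 18, 0, 18]
Output sum: 80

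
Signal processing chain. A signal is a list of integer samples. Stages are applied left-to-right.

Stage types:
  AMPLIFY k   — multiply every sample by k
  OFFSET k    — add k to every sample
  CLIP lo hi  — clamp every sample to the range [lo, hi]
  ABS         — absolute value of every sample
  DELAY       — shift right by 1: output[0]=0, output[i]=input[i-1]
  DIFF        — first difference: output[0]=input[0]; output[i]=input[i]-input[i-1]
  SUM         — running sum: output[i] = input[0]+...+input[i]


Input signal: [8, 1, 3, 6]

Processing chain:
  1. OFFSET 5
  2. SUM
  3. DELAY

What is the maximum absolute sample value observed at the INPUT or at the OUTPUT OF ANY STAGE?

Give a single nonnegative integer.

Answer: 38

Derivation:
Input: [8, 1, 3, 6] (max |s|=8)
Stage 1 (OFFSET 5): 8+5=13, 1+5=6, 3+5=8, 6+5=11 -> [13, 6, 8, 11] (max |s|=13)
Stage 2 (SUM): sum[0..0]=13, sum[0..1]=19, sum[0..2]=27, sum[0..3]=38 -> [13, 19, 27, 38] (max |s|=38)
Stage 3 (DELAY): [0, 13, 19, 27] = [0, 13, 19, 27] -> [0, 13, 19, 27] (max |s|=27)
Overall max amplitude: 38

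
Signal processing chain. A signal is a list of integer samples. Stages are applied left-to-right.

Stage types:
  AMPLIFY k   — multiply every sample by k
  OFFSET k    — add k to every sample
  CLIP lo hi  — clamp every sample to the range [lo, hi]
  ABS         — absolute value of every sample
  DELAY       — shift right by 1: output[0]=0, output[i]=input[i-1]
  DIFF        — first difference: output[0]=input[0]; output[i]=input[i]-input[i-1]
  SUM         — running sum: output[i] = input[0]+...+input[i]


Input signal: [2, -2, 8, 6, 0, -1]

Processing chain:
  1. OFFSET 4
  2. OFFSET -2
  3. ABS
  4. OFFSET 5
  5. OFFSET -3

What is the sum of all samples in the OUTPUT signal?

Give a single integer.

Input: [2, -2, 8, 6, 0, -1]
Stage 1 (OFFSET 4): 2+4=6, -2+4=2, 8+4=12, 6+4=10, 0+4=4, -1+4=3 -> [6, 2, 12, 10, 4, 3]
Stage 2 (OFFSET -2): 6+-2=4, 2+-2=0, 12+-2=10, 10+-2=8, 4+-2=2, 3+-2=1 -> [4, 0, 10, 8, 2, 1]
Stage 3 (ABS): |4|=4, |0|=0, |10|=10, |8|=8, |2|=2, |1|=1 -> [4, 0, 10, 8, 2, 1]
Stage 4 (OFFSET 5): 4+5=9, 0+5=5, 10+5=15, 8+5=13, 2+5=7, 1+5=6 -> [9, 5, 15, 13, 7, 6]
Stage 5 (OFFSET -3): 9+-3=6, 5+-3=2, 15+-3=12, 13+-3=10, 7+-3=4, 6+-3=3 -> [6, 2, 12, 10, 4, 3]
Output sum: 37

Answer: 37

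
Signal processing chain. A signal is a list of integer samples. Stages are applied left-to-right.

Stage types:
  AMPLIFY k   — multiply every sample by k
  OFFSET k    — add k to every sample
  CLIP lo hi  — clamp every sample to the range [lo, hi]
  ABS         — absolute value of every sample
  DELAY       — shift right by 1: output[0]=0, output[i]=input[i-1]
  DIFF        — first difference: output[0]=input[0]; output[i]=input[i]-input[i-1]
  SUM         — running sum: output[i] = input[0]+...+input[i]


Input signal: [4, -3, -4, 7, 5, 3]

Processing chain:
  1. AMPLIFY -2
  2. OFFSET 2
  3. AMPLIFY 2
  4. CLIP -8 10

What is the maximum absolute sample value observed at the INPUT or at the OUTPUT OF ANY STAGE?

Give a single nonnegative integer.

Input: [4, -3, -4, 7, 5, 3] (max |s|=7)
Stage 1 (AMPLIFY -2): 4*-2=-8, -3*-2=6, -4*-2=8, 7*-2=-14, 5*-2=-10, 3*-2=-6 -> [-8, 6, 8, -14, -10, -6] (max |s|=14)
Stage 2 (OFFSET 2): -8+2=-6, 6+2=8, 8+2=10, -14+2=-12, -10+2=-8, -6+2=-4 -> [-6, 8, 10, -12, -8, -4] (max |s|=12)
Stage 3 (AMPLIFY 2): -6*2=-12, 8*2=16, 10*2=20, -12*2=-24, -8*2=-16, -4*2=-8 -> [-12, 16, 20, -24, -16, -8] (max |s|=24)
Stage 4 (CLIP -8 10): clip(-12,-8,10)=-8, clip(16,-8,10)=10, clip(20,-8,10)=10, clip(-24,-8,10)=-8, clip(-16,-8,10)=-8, clip(-8,-8,10)=-8 -> [-8, 10, 10, -8, -8, -8] (max |s|=10)
Overall max amplitude: 24

Answer: 24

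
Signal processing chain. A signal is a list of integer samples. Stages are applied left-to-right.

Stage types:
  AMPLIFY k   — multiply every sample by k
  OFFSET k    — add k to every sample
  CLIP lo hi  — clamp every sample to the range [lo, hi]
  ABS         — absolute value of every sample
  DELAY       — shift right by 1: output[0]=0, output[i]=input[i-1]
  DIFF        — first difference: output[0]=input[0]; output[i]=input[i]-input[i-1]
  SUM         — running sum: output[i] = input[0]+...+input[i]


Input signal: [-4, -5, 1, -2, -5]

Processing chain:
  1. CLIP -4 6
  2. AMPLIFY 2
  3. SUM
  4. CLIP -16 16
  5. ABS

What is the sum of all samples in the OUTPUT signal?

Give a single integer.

Answer: 70

Derivation:
Input: [-4, -5, 1, -2, -5]
Stage 1 (CLIP -4 6): clip(-4,-4,6)=-4, clip(-5,-4,6)=-4, clip(1,-4,6)=1, clip(-2,-4,6)=-2, clip(-5,-4,6)=-4 -> [-4, -4, 1, -2, -4]
Stage 2 (AMPLIFY 2): -4*2=-8, -4*2=-8, 1*2=2, -2*2=-4, -4*2=-8 -> [-8, -8, 2, -4, -8]
Stage 3 (SUM): sum[0..0]=-8, sum[0..1]=-16, sum[0..2]=-14, sum[0..3]=-18, sum[0..4]=-26 -> [-8, -16, -14, -18, -26]
Stage 4 (CLIP -16 16): clip(-8,-16,16)=-8, clip(-16,-16,16)=-16, clip(-14,-16,16)=-14, clip(-18,-16,16)=-16, clip(-26,-16,16)=-16 -> [-8, -16, -14, -16, -16]
Stage 5 (ABS): |-8|=8, |-16|=16, |-14|=14, |-16|=16, |-16|=16 -> [8, 16, 14, 16, 16]
Output sum: 70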